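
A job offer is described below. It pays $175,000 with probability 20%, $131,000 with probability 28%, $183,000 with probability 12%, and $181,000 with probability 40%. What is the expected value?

$166,040

EV = 0.2 × 175000 + 0.28 × 131000 + 0.12 × 183000 + 0.4 × 181000 = 35000 + 36680 + 21960 + 72400 = 166040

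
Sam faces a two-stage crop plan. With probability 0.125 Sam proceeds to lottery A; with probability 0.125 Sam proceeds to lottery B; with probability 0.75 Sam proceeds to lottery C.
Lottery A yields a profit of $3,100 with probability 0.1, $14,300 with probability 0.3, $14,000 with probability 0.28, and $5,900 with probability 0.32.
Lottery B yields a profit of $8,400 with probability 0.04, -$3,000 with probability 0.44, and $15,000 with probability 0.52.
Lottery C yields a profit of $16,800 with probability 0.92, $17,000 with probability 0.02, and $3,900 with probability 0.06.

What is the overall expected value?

$14,175.50

EV(A) = 0.1 × 3100 + 0.3 × 14300 + 0.28 × 14000 + 0.32 × 5900 = 310 + 4290 + 3920 + 1888 = 10408
EV(B) = 0.04 × 8400 + 0.44 × (-3000) + 0.52 × 15000 = 336 − 1320 + 7800 = 6816
EV(C) = 0.92 × 16800 + 0.02 × 17000 + 0.06 × 3900 = 15456 + 340 + 234 = 16030
Overall = 0.125 × 10408 + 0.125 × 6816 + 0.75 × 16030 = 1301 + 852 + 12022.5 = 14175.5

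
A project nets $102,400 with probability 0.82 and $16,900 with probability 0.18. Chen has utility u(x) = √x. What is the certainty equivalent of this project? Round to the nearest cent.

$81,681.64

E[u] = 0.82·√102400 + 0.18·√16900 = 0.82·320 + 0.18·130 = 285.8
CE = (285.8)² = 81681.64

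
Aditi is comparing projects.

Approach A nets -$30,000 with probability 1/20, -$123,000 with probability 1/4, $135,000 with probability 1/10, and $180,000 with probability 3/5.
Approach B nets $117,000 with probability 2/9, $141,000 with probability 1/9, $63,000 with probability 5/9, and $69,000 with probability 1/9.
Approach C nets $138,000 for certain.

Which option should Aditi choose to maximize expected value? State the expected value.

Approach A = 1/20 × (-30000) + 1/4 × (-123000) + 1/10 × 135000 + 3/5 × 180000 = -1500 − 30750 + 13500 + 108000 = 89250
Approach B = 2/9 × 117000 + 1/9 × 141000 + 5/9 × 63000 + 1/9 × 69000 = 26000 + 15666.6667 + 35000 + 7666.6667 = 84333.3333
Approach C: 138000 (certain)

Approach C ($138,000)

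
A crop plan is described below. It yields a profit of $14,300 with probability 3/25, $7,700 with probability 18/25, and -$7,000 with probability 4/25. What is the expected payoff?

EV = 3/25 × 14300 + 18/25 × 7700 + 4/25 × (-7000) = 1716 + 5544 − 1120 = 6140

$6,140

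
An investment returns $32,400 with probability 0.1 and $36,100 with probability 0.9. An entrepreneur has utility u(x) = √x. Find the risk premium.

E[u] = 0.1·√32400 + 0.9·√36100 = 0.1·180 + 0.9·190 = 189
CE = (189)² = 35721
Risk premium = EV − CE = 35730 − 35721 = 9

$9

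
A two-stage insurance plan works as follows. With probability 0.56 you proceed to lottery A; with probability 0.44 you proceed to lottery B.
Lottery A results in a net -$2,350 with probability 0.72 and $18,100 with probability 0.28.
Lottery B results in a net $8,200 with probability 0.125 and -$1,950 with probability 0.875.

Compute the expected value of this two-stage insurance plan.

$1,590.81

EV(A) = 0.72 × (-2350) + 0.28 × 18100 = -1692 + 5068 = 3376
EV(B) = 0.125 × 8200 + 0.875 × (-1950) = 1025 − 1706.25 = -681.25
Overall = 0.56 × 3376 + 0.44 × (-681.25) = 1890.56 − 299.75 = 1590.81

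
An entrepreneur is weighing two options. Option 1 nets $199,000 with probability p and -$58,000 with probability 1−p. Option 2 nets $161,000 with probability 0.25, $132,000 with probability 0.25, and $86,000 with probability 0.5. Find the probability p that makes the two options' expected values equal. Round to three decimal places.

p = 0.678

EV(Option 2) = 0.25 × 161000 + 0.25 × 132000 + 0.5 × 86000 = 40250 + 33000 + 43000 = 116250
p·199000 + (1−p)·(-58000) = 116250
257000p − 58000 = 116250
p = (116250 + 58000) / 257000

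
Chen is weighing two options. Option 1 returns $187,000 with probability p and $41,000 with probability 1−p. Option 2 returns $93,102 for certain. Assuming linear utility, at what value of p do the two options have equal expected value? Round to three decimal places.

p·187000 + (1−p)·41000 = 93102
146000p + 41000 = 93102
p = (93102 − 41000) / 146000

p = 0.357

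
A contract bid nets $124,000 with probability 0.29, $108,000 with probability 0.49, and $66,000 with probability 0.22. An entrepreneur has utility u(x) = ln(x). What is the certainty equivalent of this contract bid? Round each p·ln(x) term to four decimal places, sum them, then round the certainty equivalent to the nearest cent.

E[u] = 0.29·ln(124000) + 0.49·ln(108000) + 0.22·ln(66000) = 3.4011 + 5.6790 + 2.4414 = 11.5215
CE = e^11.5215 ≈ 100861.14

$100,861.14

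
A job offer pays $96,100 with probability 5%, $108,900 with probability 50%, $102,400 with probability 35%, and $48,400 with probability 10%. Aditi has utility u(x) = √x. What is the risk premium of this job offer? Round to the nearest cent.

$1,024.75

E[u] = 0.05·√96100 + 0.5·√108900 + 0.35·√102400 + 0.1·√48400 = 0.05·310 + 0.5·330 + 0.35·320 + 0.1·220 = 314.5
CE = (314.5)² = 98910.25
Risk premium = EV − CE = 99935 − 98910.25 = 1024.75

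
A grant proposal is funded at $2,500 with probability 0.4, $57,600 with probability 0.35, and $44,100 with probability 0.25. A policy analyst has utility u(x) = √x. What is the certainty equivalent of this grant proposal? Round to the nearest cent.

E[u] = 0.4·√2500 + 0.35·√57600 + 0.25·√44100 = 0.4·50 + 0.35·240 + 0.25·210 = 156.5
CE = (156.5)² = 24492.25

$24,492.25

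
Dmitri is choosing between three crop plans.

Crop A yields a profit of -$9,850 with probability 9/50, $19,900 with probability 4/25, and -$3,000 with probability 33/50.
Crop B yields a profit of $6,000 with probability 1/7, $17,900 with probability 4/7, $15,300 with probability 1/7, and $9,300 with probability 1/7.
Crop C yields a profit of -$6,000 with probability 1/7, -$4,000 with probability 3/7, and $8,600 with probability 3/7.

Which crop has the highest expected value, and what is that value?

Crop B ($14,600)

Crop A = 9/50 × (-9850) + 4/25 × 19900 + 33/50 × (-3000) = -1773 + 3184 − 1980 = -569
Crop B = 1/7 × 6000 + 4/7 × 17900 + 1/7 × 15300 + 1/7 × 9300 = 857.1429 + 10228.5714 + 2185.7143 + 1328.5714 = 14600
Crop C = 1/7 × (-6000) + 3/7 × (-4000) + 3/7 × 8600 = -857.1429 − 1714.2857 + 3685.7143 = 1114.2857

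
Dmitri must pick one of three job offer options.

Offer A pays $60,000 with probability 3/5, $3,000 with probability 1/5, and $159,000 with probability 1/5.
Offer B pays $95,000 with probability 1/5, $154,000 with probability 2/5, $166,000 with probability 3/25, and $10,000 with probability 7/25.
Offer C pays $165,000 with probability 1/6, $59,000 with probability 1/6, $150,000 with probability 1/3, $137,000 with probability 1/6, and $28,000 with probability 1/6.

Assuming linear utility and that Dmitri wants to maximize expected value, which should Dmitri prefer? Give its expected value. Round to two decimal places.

Offer C ($114,833.33)

Offer A = 3/5 × 60000 + 1/5 × 3000 + 1/5 × 159000 = 36000 + 600 + 31800 = 68400
Offer B = 1/5 × 95000 + 2/5 × 154000 + 3/25 × 166000 + 7/25 × 10000 = 19000 + 61600 + 19920 + 2800 = 103320
Offer C = 1/6 × 165000 + 1/6 × 59000 + 1/3 × 150000 + 1/6 × 137000 + 1/6 × 28000 = 27500 + 9833.3333 + 50000 + 22833.3333 + 4666.6667 = 114833.3333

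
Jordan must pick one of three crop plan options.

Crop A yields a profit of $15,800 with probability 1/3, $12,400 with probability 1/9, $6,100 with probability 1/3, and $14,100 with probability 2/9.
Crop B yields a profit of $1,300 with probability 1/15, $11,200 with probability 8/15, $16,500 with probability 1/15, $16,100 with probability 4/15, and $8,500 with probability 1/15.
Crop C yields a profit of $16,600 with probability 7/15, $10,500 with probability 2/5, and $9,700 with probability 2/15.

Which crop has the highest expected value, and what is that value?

Crop C ($13,240)

Crop A = 1/3 × 15800 + 1/9 × 12400 + 1/3 × 6100 + 2/9 × 14100 = 5266.6667 + 1377.7778 + 2033.3333 + 3133.3333 = 11811.1111
Crop B = 1/15 × 1300 + 8/15 × 11200 + 1/15 × 16500 + 4/15 × 16100 + 1/15 × 8500 = 86.6667 + 5973.3333 + 1100 + 4293.3333 + 566.6667 = 12020
Crop C = 7/15 × 16600 + 2/5 × 10500 + 2/15 × 9700 = 7746.6667 + 4200 + 1293.3333 = 13240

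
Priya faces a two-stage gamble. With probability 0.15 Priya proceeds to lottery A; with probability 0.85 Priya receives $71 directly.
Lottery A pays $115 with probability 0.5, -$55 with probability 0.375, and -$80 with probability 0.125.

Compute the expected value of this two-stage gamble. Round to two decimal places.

$64.38

EV(A) = 0.5 × 115 + 0.375 × (-55) + 0.125 × (-80) = 57.5 − 20.625 − 10 = 26.875
Branch B: 71 (certain)
Overall = 0.15 × 26.875 + 0.85 × 71 = 4.03125 + 60.35 = 64.38125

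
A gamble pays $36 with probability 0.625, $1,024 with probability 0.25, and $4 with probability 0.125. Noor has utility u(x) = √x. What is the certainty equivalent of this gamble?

$144

E[u] = 0.625·√36 + 0.25·√1024 + 0.125·√4 = 0.625·6 + 0.25·32 + 0.125·2 = 12
CE = (12)² = 144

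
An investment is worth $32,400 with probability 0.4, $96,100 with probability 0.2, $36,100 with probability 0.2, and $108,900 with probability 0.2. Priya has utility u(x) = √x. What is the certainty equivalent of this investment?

$56,644

E[u] = 0.4·√32400 + 0.2·√96100 + 0.2·√36100 + 0.2·√108900 = 0.4·180 + 0.2·310 + 0.2·190 + 0.2·330 = 238
CE = (238)² = 56644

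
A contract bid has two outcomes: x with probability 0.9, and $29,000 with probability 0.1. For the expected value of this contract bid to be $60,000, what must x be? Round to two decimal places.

0.9·x + 0.1·29000 = 60000
0.9·x = 60000 − 2900 = 57100
x = 57100 / 0.9 = 63444.4444

x = $63,444.44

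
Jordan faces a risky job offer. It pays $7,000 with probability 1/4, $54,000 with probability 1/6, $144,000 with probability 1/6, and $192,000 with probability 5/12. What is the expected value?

$114,750

EV = 1/4 × 7000 + 1/6 × 54000 + 1/6 × 144000 + 5/12 × 192000 = 1750 + 9000 + 24000 + 80000 = 114750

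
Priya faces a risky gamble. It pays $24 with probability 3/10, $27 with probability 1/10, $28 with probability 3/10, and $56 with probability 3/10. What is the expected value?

$35.10

EV = 3/10 × 24 + 1/10 × 27 + 3/10 × 28 + 3/10 × 56 = 7.2 + 2.7 + 8.4 + 16.8 = 35.1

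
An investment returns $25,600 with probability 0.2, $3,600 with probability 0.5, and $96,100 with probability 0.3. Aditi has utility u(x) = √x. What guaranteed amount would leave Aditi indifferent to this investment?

E[u] = 0.2·√25600 + 0.5·√3600 + 0.3·√96100 = 0.2·160 + 0.5·60 + 0.3·310 = 155
CE = (155)² = 24025

$24,025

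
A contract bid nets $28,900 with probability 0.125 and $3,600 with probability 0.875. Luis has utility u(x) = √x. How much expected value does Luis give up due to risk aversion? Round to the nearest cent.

$1,323.44

E[u] = 0.125·√28900 + 0.875·√3600 = 0.125·170 + 0.875·60 = 73.75
CE = (73.75)² = 5439.0625
Risk premium = EV − CE = 6762.5 − 5439.0625 = 1323.4375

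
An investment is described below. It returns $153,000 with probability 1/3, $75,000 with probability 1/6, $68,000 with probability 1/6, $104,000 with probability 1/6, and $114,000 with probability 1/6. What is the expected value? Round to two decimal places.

$111,166.67

EV = 1/3 × 153000 + 1/6 × 75000 + 1/6 × 68000 + 1/6 × 104000 + 1/6 × 114000 = 51000 + 12500 + 11333.3333 + 17333.3333 + 19000 = 111166.6667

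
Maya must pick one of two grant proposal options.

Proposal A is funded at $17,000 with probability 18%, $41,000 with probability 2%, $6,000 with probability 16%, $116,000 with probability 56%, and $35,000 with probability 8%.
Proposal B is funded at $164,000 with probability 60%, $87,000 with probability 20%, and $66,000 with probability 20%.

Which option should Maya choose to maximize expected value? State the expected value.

Proposal B ($129,000)

Proposal A = 0.18 × 17000 + 0.02 × 41000 + 0.16 × 6000 + 0.56 × 116000 + 0.08 × 35000 = 3060 + 820 + 960 + 64960 + 2800 = 72600
Proposal B = 0.6 × 164000 + 0.2 × 87000 + 0.2 × 66000 = 98400 + 17400 + 13200 = 129000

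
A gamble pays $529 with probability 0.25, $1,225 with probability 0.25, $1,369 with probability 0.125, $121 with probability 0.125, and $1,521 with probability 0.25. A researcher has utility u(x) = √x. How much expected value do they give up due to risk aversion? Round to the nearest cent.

$89.94

E[u] = 0.25·√529 + 0.25·√1225 + 0.125·√1369 + 0.125·√121 + 0.25·√1521 = 0.25·23 + 0.25·35 + 0.125·37 + 0.125·11 + 0.25·39 = 30.25
CE = (30.25)² = 915.0625
Risk premium = EV − CE = 1005 − 915.0625 = 89.9375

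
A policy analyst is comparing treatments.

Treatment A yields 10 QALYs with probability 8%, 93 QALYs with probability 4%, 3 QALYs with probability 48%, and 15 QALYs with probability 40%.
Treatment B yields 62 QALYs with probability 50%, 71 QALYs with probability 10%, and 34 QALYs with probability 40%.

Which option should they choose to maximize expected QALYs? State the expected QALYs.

Treatment B (51.7 QALYs)

Treatment A = 0.08 × 10 + 0.04 × 93 + 0.48 × 3 + 0.4 × 15 = 0.8 + 3.72 + 1.44 + 6 = 11.96
Treatment B = 0.5 × 62 + 0.1 × 71 + 0.4 × 34 = 31 + 7.1 + 13.6 = 51.7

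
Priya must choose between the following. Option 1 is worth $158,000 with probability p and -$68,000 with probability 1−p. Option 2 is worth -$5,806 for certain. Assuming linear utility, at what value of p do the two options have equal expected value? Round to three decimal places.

p·158000 + (1−p)·(-68000) = -5806
226000p − 68000 = -5806
p = (-5806 + 68000) / 226000

p = 0.275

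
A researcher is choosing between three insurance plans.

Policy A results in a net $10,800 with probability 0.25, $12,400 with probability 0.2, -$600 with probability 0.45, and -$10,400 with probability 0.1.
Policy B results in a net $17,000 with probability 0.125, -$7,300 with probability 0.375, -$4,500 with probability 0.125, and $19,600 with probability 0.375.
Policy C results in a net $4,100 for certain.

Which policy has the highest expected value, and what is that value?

Policy B ($6,175)

Policy A = 0.25 × 10800 + 0.2 × 12400 + 0.45 × (-600) + 0.1 × (-10400) = 2700 + 2480 − 270 − 1040 = 3870
Policy B = 0.125 × 17000 + 0.375 × (-7300) + 0.125 × (-4500) + 0.375 × 19600 = 2125 − 2737.5 − 562.5 + 7350 = 6175
Policy C: 4100 (certain)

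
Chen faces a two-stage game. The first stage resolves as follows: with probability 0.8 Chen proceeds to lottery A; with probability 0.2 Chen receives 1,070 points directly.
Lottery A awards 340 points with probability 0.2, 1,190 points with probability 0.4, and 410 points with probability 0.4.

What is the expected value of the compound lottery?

780.4 points

EV(A) = 0.2 × 340 + 0.4 × 1190 + 0.4 × 410 = 68 + 476 + 164 = 708
Branch B: 1070 (certain)
Overall = 0.8 × 708 + 0.2 × 1070 = 566.4 + 214 = 780.4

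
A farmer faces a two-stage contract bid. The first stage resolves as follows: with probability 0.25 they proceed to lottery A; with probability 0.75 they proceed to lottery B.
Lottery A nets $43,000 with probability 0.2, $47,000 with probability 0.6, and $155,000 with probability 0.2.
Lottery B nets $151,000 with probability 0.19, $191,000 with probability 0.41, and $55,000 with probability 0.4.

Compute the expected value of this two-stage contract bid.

EV(A) = 0.2 × 43000 + 0.6 × 47000 + 0.2 × 155000 = 8600 + 28200 + 31000 = 67800
EV(B) = 0.19 × 151000 + 0.41 × 191000 + 0.4 × 55000 = 28690 + 78310 + 22000 = 129000
Overall = 0.25 × 67800 + 0.75 × 129000 = 16950 + 96750 = 113700

$113,700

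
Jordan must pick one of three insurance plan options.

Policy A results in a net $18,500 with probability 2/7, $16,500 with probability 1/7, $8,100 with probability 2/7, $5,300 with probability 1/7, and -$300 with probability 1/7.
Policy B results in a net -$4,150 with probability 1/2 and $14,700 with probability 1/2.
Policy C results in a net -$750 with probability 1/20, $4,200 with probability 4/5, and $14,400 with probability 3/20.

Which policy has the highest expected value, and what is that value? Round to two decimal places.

Policy A ($10,671.43)

Policy A = 2/7 × 18500 + 1/7 × 16500 + 2/7 × 8100 + 1/7 × 5300 + 1/7 × (-300) = 5285.7143 + 2357.1429 + 2314.2857 + 757.1429 − 42.8571 = 10671.4286
Policy B = 1/2 × (-4150) + 1/2 × 14700 = -2075 + 7350 = 5275
Policy C = 1/20 × (-750) + 4/5 × 4200 + 3/20 × 14400 = -37.5 + 3360 + 2160 = 5482.5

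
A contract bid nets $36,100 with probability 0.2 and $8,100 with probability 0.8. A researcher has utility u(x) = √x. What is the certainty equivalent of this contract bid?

$12,100

E[u] = 0.2·√36100 + 0.8·√8100 = 0.2·190 + 0.8·90 = 110
CE = (110)² = 12100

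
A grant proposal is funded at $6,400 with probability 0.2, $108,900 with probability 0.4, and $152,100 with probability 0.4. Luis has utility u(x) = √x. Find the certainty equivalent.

E[u] = 0.2·√6400 + 0.4·√108900 + 0.4·√152100 = 0.2·80 + 0.4·330 + 0.4·390 = 304
CE = (304)² = 92416

$92,416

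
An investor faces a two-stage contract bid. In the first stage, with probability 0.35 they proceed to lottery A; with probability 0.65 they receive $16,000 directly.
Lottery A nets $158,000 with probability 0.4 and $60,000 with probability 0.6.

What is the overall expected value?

EV(A) = 0.4 × 158000 + 0.6 × 60000 = 63200 + 36000 = 99200
Branch B: 16000 (certain)
Overall = 0.35 × 99200 + 0.65 × 16000 = 34720 + 10400 = 45120

$45,120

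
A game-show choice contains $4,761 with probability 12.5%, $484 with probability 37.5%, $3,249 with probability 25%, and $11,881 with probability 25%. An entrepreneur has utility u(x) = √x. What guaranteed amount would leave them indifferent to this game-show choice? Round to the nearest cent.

E[u] = 0.125·√4761 + 0.375·√484 + 0.25·√3249 + 0.25·√11881 = 0.125·69 + 0.375·22 + 0.25·57 + 0.25·109 = 58.375
CE = (58.375)² = 3407.640625

$3,407.64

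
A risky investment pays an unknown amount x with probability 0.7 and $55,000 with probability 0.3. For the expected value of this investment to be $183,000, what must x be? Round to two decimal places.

0.7·x + 0.3·55000 = 183000
0.7·x = 183000 − 16500 = 166500
x = 166500 / 0.7 = 237857.1429

x = $237,857.14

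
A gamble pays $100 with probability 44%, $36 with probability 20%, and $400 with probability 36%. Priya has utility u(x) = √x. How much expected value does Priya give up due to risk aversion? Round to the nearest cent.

E[u] = 0.44·√100 + 0.2·√36 + 0.36·√400 = 0.44·10 + 0.2·6 + 0.36·20 = 12.8
CE = (12.8)² = 163.84
Risk premium = EV − CE = 195.2 − 163.84 = 31.36

$31.36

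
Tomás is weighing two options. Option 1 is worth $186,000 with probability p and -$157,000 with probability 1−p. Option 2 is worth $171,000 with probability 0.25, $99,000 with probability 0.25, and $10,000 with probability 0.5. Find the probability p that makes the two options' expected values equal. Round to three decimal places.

p = 0.669

EV(Option 2) = 0.25 × 171000 + 0.25 × 99000 + 0.5 × 10000 = 42750 + 24750 + 5000 = 72500
p·186000 + (1−p)·(-157000) = 72500
343000p − 157000 = 72500
p = (72500 + 157000) / 343000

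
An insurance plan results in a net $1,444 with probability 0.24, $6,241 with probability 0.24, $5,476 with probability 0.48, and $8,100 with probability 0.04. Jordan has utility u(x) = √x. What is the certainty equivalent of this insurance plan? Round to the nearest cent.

$4,515.84

E[u] = 0.24·√1444 + 0.24·√6241 + 0.48·√5476 + 0.04·√8100 = 0.24·38 + 0.24·79 + 0.48·74 + 0.04·90 = 67.2
CE = (67.2)² = 4515.84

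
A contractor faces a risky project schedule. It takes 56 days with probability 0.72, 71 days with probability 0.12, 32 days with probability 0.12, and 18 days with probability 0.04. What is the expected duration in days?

EV = 0.72 × 56 + 0.12 × 71 + 0.12 × 32 + 0.04 × 18 = 40.32 + 8.52 + 3.84 + 0.72 = 53.4

53.4 days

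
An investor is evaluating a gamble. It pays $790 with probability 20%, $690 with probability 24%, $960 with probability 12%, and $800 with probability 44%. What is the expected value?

$790.80

EV = 0.2 × 790 + 0.24 × 690 + 0.12 × 960 + 0.44 × 800 = 158 + 165.6 + 115.2 + 352 = 790.8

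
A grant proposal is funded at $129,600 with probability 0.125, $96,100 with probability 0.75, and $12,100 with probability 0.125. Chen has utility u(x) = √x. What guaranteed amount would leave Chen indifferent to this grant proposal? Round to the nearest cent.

$84,826.56

E[u] = 0.125·√129600 + 0.75·√96100 + 0.125·√12100 = 0.125·360 + 0.75·310 + 0.125·110 = 291.25
CE = (291.25)² = 84826.5625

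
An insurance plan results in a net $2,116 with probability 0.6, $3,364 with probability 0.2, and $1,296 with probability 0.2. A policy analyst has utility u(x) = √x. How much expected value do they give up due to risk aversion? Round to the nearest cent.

E[u] = 0.6·√2116 + 0.2·√3364 + 0.2·√1296 = 0.6·46 + 0.2·58 + 0.2·36 = 46.4
CE = (46.4)² = 2152.96
Risk premium = EV − CE = 2201.6 − 2152.96 = 48.64

$48.64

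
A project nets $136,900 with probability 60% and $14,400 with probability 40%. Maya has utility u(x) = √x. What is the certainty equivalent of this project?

$72,900

E[u] = 0.6·√136900 + 0.4·√14400 = 0.6·370 + 0.4·120 = 270
CE = (270)² = 72900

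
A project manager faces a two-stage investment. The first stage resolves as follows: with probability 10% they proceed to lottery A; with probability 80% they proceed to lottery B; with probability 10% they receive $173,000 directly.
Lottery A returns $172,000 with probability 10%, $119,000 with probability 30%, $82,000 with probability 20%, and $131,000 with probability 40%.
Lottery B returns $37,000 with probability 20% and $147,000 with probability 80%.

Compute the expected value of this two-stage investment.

$129,470

EV(A) = 0.1 × 172000 + 0.3 × 119000 + 0.2 × 82000 + 0.4 × 131000 = 17200 + 35700 + 16400 + 52400 = 121700
EV(B) = 0.2 × 37000 + 0.8 × 147000 = 7400 + 117600 = 125000
Branch C: 173000 (certain)
Overall = 0.1 × 121700 + 0.8 × 125000 + 0.1 × 173000 = 12170 + 100000 + 17300 = 129470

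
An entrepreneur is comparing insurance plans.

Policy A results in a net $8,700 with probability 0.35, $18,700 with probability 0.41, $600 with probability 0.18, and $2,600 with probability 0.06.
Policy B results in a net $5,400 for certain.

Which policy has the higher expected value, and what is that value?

Policy A ($10,976)

Policy A = 0.35 × 8700 + 0.41 × 18700 + 0.18 × 600 + 0.06 × 2600 = 3045 + 7667 + 108 + 156 = 10976
Policy B: 5400 (certain)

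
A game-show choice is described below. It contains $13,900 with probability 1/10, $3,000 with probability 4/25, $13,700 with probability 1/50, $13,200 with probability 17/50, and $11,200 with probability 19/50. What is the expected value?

EV = 1/10 × 13900 + 4/25 × 3000 + 1/50 × 13700 + 17/50 × 13200 + 19/50 × 11200 = 1390 + 480 + 274 + 4488 + 4256 = 10888

$10,888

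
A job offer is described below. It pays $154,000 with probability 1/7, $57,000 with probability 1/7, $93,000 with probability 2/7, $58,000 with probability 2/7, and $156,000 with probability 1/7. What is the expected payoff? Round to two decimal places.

EV = 1/7 × 154000 + 1/7 × 57000 + 2/7 × 93000 + 2/7 × 58000 + 1/7 × 156000 = 22000 + 8142.8571 + 26571.4286 + 16571.4286 + 22285.7143 = 95571.4286

$95,571.43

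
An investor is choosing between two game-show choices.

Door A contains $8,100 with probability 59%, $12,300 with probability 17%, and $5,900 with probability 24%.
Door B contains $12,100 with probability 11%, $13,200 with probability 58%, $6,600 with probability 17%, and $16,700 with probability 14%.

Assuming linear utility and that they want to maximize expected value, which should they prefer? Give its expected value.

Door B ($12,447)

Door A = 0.59 × 8100 + 0.17 × 12300 + 0.24 × 5900 = 4779 + 2091 + 1416 = 8286
Door B = 0.11 × 12100 + 0.58 × 13200 + 0.17 × 6600 + 0.14 × 16700 = 1331 + 7656 + 1122 + 2338 = 12447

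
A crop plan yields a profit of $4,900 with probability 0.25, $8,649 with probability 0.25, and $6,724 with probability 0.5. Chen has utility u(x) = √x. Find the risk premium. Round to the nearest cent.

E[u] = 0.25·√4900 + 0.25·√8649 + 0.5·√6724 = 0.25·70 + 0.25·93 + 0.5·82 = 81.75
CE = (81.75)² = 6683.0625
Risk premium = EV − CE = 6749.25 − 6683.0625 = 66.1875

$66.19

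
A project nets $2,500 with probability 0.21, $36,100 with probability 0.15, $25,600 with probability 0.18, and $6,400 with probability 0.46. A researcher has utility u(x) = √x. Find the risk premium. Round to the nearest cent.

$2,550.84

E[u] = 0.21·√2500 + 0.15·√36100 + 0.18·√25600 + 0.46·√6400 = 0.21·50 + 0.15·190 + 0.18·160 + 0.46·80 = 104.6
CE = (104.6)² = 10941.16
Risk premium = EV − CE = 13492 − 10941.16 = 2550.84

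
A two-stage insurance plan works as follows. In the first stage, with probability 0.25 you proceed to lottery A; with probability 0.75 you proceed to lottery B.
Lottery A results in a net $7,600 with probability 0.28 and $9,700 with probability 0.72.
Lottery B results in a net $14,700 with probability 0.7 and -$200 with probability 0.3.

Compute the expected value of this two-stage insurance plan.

$9,950.50

EV(A) = 0.28 × 7600 + 0.72 × 9700 = 2128 + 6984 = 9112
EV(B) = 0.7 × 14700 + 0.3 × (-200) = 10290 − 60 = 10230
Overall = 0.25 × 9112 + 0.75 × 10230 = 2278 + 7672.5 = 9950.5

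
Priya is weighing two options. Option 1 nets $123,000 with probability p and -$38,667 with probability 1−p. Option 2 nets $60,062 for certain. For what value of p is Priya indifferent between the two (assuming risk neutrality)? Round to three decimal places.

p = 0.611

p·123000 + (1−p)·(-38667) = 60062
161667p − 38667 = 60062
p = (60062 + 38667) / 161667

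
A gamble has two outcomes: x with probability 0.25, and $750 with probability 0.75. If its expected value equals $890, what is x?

x = $1,310

0.25·x + 0.75·750 = 890
0.25·x = 890 − 562.5 = 327.5
x = 327.5 / 0.25 = 1310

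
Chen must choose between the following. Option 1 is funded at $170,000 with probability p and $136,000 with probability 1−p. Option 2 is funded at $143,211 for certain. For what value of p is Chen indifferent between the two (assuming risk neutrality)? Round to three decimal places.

p·170000 + (1−p)·136000 = 143211
34000p + 136000 = 143211
p = (143211 − 136000) / 34000

p = 0.212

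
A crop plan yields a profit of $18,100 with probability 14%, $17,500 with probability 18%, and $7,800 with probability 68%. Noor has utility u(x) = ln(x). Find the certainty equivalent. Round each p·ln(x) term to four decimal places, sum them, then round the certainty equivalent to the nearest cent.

$10,149.71

E[u] = 0.14·ln(18100) + 0.18·ln(17500) + 0.68·ln(7800) = 1.3725 + 1.7586 + 6.0941 = 9.2252
CE = e^9.2252 ≈ 10149.71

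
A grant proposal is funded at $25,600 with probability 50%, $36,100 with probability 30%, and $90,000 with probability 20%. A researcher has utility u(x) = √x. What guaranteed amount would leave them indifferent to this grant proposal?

$38,809

E[u] = 0.5·√25600 + 0.3·√36100 + 0.2·√90000 = 0.5·160 + 0.3·190 + 0.2·300 = 197
CE = (197)² = 38809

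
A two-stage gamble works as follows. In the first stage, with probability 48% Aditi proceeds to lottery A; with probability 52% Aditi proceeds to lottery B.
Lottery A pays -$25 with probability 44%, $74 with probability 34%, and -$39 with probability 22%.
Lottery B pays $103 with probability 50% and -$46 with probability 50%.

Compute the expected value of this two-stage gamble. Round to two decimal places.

EV(A) = 0.44 × (-25) + 0.34 × 74 + 0.22 × (-39) = -11 + 25.16 − 8.58 = 5.58
EV(B) = 0.5 × 103 + 0.5 × (-46) = 51.5 − 23 = 28.5
Overall = 0.48 × 5.58 + 0.52 × 28.5 = 2.6784 + 14.82 = 17.4984

$17.50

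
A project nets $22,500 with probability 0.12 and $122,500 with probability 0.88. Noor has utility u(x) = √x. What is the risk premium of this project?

E[u] = 0.12·√22500 + 0.88·√122500 = 0.12·150 + 0.88·350 = 326
CE = (326)² = 106276
Risk premium = EV − CE = 110500 − 106276 = 4224

$4,224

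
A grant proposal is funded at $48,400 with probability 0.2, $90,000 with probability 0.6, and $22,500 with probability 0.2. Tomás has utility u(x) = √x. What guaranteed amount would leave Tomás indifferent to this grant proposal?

E[u] = 0.2·√48400 + 0.6·√90000 + 0.2·√22500 = 0.2·220 + 0.6·300 + 0.2·150 = 254
CE = (254)² = 64516

$64,516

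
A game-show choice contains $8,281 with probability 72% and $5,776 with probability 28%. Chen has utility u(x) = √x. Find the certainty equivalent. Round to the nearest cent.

$7,534.24

E[u] = 0.72·√8281 + 0.28·√5776 = 0.72·91 + 0.28·76 = 86.8
CE = (86.8)² = 7534.24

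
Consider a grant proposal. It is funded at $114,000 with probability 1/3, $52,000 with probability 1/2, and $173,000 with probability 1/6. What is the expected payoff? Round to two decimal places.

$92,833.33

EV = 1/3 × 114000 + 1/2 × 52000 + 1/6 × 173000 = 38000 + 26000 + 28833.3333 = 92833.3333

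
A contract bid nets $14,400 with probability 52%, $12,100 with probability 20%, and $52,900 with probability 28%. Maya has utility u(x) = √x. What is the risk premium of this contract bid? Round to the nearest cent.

E[u] = 0.52·√14400 + 0.2·√12100 + 0.28·√52900 = 0.52·120 + 0.2·110 + 0.28·230 = 148.8
CE = (148.8)² = 22141.44
Risk premium = EV − CE = 24720 − 22141.44 = 2578.56

$2,578.56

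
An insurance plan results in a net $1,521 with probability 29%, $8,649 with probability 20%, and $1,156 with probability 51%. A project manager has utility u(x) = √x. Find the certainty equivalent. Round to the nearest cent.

E[u] = 0.29·√1521 + 0.2·√8649 + 0.51·√1156 = 0.29·39 + 0.2·93 + 0.51·34 = 47.25
CE = (47.25)² = 2232.5625

$2,232.56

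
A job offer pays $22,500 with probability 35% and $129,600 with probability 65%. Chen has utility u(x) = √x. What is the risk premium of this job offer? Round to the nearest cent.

$10,032.75

E[u] = 0.35·√22500 + 0.65·√129600 = 0.35·150 + 0.65·360 = 286.5
CE = (286.5)² = 82082.25
Risk premium = EV − CE = 92115 − 82082.25 = 10032.75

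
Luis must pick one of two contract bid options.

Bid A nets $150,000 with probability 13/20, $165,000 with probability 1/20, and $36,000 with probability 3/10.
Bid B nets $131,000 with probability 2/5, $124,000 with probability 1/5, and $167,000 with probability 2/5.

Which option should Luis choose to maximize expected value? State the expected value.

Bid B ($144,000)

Bid A = 13/20 × 150000 + 1/20 × 165000 + 3/10 × 36000 = 97500 + 8250 + 10800 = 116550
Bid B = 2/5 × 131000 + 1/5 × 124000 + 2/5 × 167000 = 52400 + 24800 + 66800 = 144000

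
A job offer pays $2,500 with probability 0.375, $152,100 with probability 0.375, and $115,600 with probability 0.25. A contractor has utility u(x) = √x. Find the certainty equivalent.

E[u] = 0.375·√2500 + 0.375·√152100 + 0.25·√115600 = 0.375·50 + 0.375·390 + 0.25·340 = 250
CE = (250)² = 62500

$62,500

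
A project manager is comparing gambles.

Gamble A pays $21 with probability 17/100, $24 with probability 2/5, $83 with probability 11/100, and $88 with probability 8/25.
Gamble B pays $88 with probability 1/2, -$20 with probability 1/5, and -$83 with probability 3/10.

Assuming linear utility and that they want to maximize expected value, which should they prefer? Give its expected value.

Gamble A ($50.46)

Gamble A = 17/100 × 21 + 2/5 × 24 + 11/100 × 83 + 8/25 × 88 = 3.57 + 9.6 + 9.13 + 28.16 = 50.46
Gamble B = 1/2 × 88 + 1/5 × (-20) + 3/10 × (-83) = 44 − 4 − 24.9 = 15.1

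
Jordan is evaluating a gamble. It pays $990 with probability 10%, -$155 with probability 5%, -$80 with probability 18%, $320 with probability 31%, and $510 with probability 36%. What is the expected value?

$359.65

EV = 0.1 × 990 + 0.05 × (-155) + 0.18 × (-80) + 0.31 × 320 + 0.36 × 510 = 99 − 7.75 − 14.4 + 99.2 + 183.6 = 359.65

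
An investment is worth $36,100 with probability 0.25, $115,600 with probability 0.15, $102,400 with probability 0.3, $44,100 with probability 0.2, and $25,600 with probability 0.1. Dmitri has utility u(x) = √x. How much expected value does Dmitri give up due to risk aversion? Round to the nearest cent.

$4,708.75

E[u] = 0.25·√36100 + 0.15·√115600 + 0.3·√102400 + 0.2·√44100 + 0.1·√25600 = 0.25·190 + 0.15·340 + 0.3·320 + 0.2·210 + 0.1·160 = 252.5
CE = (252.5)² = 63756.25
Risk premium = EV − CE = 68465 − 63756.25 = 4708.75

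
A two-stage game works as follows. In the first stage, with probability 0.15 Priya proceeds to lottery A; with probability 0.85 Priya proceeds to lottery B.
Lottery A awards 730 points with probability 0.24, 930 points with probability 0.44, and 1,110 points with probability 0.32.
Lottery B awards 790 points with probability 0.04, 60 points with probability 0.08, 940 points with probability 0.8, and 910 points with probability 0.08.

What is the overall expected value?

872.96 points

EV(A) = 0.24 × 730 + 0.44 × 930 + 0.32 × 1110 = 175.2 + 409.2 + 355.2 = 939.6
EV(B) = 0.04 × 790 + 0.08 × 60 + 0.8 × 940 + 0.08 × 910 = 31.6 + 4.8 + 752 + 72.8 = 861.2
Overall = 0.15 × 939.6 + 0.85 × 861.2 = 140.94 + 732.02 = 872.96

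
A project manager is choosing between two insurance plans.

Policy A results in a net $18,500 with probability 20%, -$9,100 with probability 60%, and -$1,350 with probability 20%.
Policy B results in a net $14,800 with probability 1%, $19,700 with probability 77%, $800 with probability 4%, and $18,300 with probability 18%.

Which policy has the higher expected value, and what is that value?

Policy A = 0.2 × 18500 + 0.6 × (-9100) + 0.2 × (-1350) = 3700 − 5460 − 270 = -2030
Policy B = 0.01 × 14800 + 0.77 × 19700 + 0.04 × 800 + 0.18 × 18300 = 148 + 15169 + 32 + 3294 = 18643

Policy B ($18,643)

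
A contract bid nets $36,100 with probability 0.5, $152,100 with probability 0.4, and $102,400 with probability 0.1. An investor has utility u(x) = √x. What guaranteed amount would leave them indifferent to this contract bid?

$80,089

E[u] = 0.5·√36100 + 0.4·√152100 + 0.1·√102400 = 0.5·190 + 0.4·390 + 0.1·320 = 283
CE = (283)² = 80089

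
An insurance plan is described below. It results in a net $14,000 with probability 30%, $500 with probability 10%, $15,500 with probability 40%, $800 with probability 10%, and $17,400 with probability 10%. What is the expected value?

EV = 0.3 × 14000 + 0.1 × 500 + 0.4 × 15500 + 0.1 × 800 + 0.1 × 17400 = 4200 + 50 + 6200 + 80 + 1740 = 12270

$12,270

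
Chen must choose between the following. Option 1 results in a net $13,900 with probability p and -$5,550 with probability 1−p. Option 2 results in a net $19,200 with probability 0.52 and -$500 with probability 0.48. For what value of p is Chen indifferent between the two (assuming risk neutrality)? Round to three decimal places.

p = 0.786

EV(Option 2) = 0.52 × 19200 + 0.48 × (-500) = 9984 − 240 = 9744
p·13900 + (1−p)·(-5550) = 9744
19450p − 5550 = 9744
p = (9744 + 5550) / 19450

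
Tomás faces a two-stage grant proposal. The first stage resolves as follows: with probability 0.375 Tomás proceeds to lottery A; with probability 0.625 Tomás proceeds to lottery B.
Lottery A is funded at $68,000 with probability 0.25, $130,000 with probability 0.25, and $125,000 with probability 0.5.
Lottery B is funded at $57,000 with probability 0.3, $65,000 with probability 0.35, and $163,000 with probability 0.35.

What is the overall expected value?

EV(A) = 0.25 × 68000 + 0.25 × 130000 + 0.5 × 125000 = 17000 + 32500 + 62500 = 112000
EV(B) = 0.3 × 57000 + 0.35 × 65000 + 0.35 × 163000 = 17100 + 22750 + 57050 = 96900
Overall = 0.375 × 112000 + 0.625 × 96900 = 42000 + 60562.5 = 102562.5

$102,562.50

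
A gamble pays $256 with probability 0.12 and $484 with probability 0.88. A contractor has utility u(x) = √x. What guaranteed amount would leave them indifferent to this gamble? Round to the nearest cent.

E[u] = 0.12·√256 + 0.88·√484 = 0.12·16 + 0.88·22 = 21.28
CE = (21.28)² = 452.8384

$452.84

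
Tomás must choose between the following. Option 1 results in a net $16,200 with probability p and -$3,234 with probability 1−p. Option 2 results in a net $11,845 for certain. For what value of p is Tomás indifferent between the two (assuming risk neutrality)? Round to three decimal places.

p = 0.776

p·16200 + (1−p)·(-3234) = 11845
19434p − 3234 = 11845
p = (11845 + 3234) / 19434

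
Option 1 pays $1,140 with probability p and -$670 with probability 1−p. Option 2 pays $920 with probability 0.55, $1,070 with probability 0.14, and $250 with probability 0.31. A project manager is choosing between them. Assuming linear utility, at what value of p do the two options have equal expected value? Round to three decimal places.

p = 0.775

EV(Option 2) = 0.55 × 920 + 0.14 × 1070 + 0.31 × 250 = 506 + 149.8 + 77.5 = 733.3
p·1140 + (1−p)·(-670) = 733.3
1810p − 670 = 733.3
p = (733.3 + 670) / 1810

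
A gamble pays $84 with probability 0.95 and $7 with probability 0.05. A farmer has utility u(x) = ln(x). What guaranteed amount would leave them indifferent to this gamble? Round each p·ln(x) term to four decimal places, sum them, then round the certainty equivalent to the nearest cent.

E[u] = 0.95·ln(84) + 0.05·ln(7) = 4.2093 + 0.0973 = 4.3066
CE = e^4.3066 ≈ 74.19

$74.19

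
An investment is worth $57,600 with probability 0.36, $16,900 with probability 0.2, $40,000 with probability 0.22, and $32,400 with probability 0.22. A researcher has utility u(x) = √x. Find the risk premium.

$1,628

E[u] = 0.36·√57600 + 0.2·√16900 + 0.22·√40000 + 0.22·√32400 = 0.36·240 + 0.2·130 + 0.22·200 + 0.22·180 = 196
CE = (196)² = 38416
Risk premium = EV − CE = 40044 − 38416 = 1628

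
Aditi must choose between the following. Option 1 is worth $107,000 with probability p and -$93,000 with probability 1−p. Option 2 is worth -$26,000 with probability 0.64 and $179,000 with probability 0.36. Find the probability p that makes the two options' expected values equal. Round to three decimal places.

p = 0.704

EV(Option 2) = 0.64 × (-26000) + 0.36 × 179000 = -16640 + 64440 = 47800
p·107000 + (1−p)·(-93000) = 47800
200000p − 93000 = 47800
p = (47800 + 93000) / 200000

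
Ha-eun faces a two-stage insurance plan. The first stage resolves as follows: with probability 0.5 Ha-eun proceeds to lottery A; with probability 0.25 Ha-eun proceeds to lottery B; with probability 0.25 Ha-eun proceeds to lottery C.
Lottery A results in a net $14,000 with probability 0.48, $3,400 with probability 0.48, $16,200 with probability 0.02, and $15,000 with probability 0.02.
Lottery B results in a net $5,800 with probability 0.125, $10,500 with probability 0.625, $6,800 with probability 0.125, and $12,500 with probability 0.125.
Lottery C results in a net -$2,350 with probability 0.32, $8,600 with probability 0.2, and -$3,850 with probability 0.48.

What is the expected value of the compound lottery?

$6,693

EV(A) = 0.48 × 14000 + 0.48 × 3400 + 0.02 × 16200 + 0.02 × 15000 = 6720 + 1632 + 324 + 300 = 8976
EV(B) = 0.125 × 5800 + 0.625 × 10500 + 0.125 × 6800 + 0.125 × 12500 = 725 + 6562.5 + 850 + 1562.5 = 9700
EV(C) = 0.32 × (-2350) + 0.2 × 8600 + 0.48 × (-3850) = -752 + 1720 − 1848 = -880
Overall = 0.5 × 8976 + 0.25 × 9700 + 0.25 × (-880) = 4488 + 2425 − 220 = 6693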